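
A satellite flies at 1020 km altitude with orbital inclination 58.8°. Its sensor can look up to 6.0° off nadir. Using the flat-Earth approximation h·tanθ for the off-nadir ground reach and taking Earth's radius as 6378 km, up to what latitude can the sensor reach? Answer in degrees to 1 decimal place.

For a prograde orbit the ground track reaches latitude ±i = ±58.8°.
Sensor half-swath on the ground ≈ 1020·tan(6.0°) = 107 km = 0.96° of latitude.
Maximum observable latitude ≈ 58.8 + 0.96 = 59.8°.

59.8°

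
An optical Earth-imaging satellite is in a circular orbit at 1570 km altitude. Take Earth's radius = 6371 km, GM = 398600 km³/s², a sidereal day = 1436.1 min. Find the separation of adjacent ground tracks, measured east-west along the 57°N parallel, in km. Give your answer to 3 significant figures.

1780 km

Semi-major axis a = 6371 + 1570 = 7941 km. Period T = 2π√(a³/μ) = 2π√(7941³/398600) = 7042.5 s = 117.37 min.
Node shift per orbit = (7042.5/86166) × 360° = 29.42°.
Equatorial spacing = 29.42 × 111.2 km/° = 3272 km.
At 57° latitude, spacing = 3272 × cos(57°) = 1782 km.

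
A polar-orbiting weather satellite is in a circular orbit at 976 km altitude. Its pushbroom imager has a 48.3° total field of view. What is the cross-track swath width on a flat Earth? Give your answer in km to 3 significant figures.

Half-angle = 48.3°/2 = 24.15°.
Swath width ≈ 2h·tan(θ/2) = 2 × 976 × tan(24.15°) = 875.2 km.

875 km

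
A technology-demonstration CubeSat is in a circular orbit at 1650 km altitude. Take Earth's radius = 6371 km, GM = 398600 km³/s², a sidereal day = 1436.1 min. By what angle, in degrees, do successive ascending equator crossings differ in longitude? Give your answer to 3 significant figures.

Semi-major axis a = 6371 + 1650 = 8021 km. Period T = 2π√(a³/μ) = 2π√(8021³/398600) = 7149.1 s = 119.15 min.
During one orbit Earth rotates (7149.1 / 86166) × 360° = 29.87°.

29.9°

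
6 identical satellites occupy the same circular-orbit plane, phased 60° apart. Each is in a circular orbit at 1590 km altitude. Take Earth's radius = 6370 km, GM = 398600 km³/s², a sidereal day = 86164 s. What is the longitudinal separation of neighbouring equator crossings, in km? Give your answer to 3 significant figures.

547 km

Semi-major axis a = 6370 + 1590 = 7960 km. Period T = 2π√(a³/μ) = 2π√(7960³/398600) = 7067.7 s = 117.80 min.
Single-satellite node shift = (7067.7/86164) × 360° = 29.53°.
With 6 satellites evenly phased, successive equator crossings are 29.53/6 = 4.922° apart.
That is 4.922 × 111.2 = 547 km at the equator.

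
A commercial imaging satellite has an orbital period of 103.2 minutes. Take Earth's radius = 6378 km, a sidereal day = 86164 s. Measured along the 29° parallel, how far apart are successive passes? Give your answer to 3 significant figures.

T = 103.2 min = 6192.0 s.
Node shift per orbit = (6192.0/86164) × 360° = 25.87°.
Equatorial spacing = 25.87 × 111.3 km/° = 2880 km.
At 29° latitude, spacing = 2880 × cos(29°) = 2519 km.

2520 km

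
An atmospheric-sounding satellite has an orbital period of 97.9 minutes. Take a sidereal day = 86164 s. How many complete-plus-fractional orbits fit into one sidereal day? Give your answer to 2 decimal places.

14.67

T = 97.9 min = 5874.0 s.
Orbits per sidereal day = 86164 / 5874.0 = 14.669.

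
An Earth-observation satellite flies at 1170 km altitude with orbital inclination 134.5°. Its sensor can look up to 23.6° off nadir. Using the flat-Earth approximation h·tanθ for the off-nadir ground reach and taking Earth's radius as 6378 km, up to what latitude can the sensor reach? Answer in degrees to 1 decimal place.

50.1°

Retrograde orbit: the ground track reaches ±(180° − i) = ±(180 − 134.5) = ±45.5°.
Sensor half-swath on the ground ≈ 1170·tan(23.6°) = 511 km = 4.59° of latitude.
Maximum observable latitude ≈ 45.5 + 4.59 = 50.1°.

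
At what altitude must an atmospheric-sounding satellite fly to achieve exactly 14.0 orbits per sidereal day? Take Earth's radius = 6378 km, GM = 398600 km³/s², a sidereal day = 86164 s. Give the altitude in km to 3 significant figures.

881 km

Required period T = 86164 / 14.0 = 6154.6 s.
From T = 2π√(a³/μ): a = (μ T²/4π²)^(1/3) = (398600 × 6154.6² / 4π²)^(1/3) = 7259 km.
Altitude h = a − R = 7259 − 6378 = 881 km.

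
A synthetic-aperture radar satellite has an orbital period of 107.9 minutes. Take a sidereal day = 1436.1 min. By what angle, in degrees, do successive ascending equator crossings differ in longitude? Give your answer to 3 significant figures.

27.0°

T = 107.9 min = 6474.0 s.
During one orbit Earth rotates (6474.0 / 86166) × 360° = 27.05°.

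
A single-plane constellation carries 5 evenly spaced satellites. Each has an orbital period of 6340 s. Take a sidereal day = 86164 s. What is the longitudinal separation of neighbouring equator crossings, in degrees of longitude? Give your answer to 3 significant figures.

Single-satellite node shift = (6340.0/86164) × 360° = 26.49°.
With 5 satellites evenly phased, successive equator crossings are 26.49/5 = 5.298° apart.

5.30°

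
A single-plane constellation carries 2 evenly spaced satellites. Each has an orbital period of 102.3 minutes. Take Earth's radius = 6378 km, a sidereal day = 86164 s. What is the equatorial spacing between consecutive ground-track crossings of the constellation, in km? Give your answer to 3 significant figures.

1430 km

T = 102.3 min = 6138.0 s.
Single-satellite node shift = (6138.0/86164) × 360° = 25.65°.
With 2 satellites evenly phased, successive equator crossings are 25.65/2 = 12.823° apart.
That is 12.823 × 111.3 = 1427 km at the equator.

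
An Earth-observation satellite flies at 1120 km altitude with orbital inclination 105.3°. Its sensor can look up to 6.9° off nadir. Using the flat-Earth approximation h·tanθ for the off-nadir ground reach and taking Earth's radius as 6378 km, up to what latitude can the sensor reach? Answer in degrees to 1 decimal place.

75.9°

Retrograde orbit: the ground track reaches ±(180° − i) = ±(180 − 105.3) = ±74.7°.
Sensor half-swath on the ground ≈ 1120·tan(6.9°) = 136 km = 1.22° of latitude.
Maximum observable latitude ≈ 74.7 + 1.22 = 75.9°.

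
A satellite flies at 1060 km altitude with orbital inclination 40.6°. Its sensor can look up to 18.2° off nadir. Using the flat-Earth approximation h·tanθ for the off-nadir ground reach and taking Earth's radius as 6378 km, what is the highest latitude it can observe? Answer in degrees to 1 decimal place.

43.7°

For a prograde orbit the ground track reaches latitude ±i = ±40.6°.
Sensor half-swath on the ground ≈ 1060·tan(18.2°) = 349 km = 3.13° of latitude.
Maximum observable latitude ≈ 40.6 + 3.13 = 43.7°.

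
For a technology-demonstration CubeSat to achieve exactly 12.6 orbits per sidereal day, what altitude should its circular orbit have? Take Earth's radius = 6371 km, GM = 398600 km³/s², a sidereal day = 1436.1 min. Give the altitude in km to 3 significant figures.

1420 km

Required period T = 86166 / 12.6 = 6838.6 s.
From T = 2π√(a³/μ): a = (μ T²/4π²)^(1/3) = (398600 × 6838.6² / 4π²)^(1/3) = 7787 km.
Altitude h = a − R = 7787 − 6371 = 1416 km.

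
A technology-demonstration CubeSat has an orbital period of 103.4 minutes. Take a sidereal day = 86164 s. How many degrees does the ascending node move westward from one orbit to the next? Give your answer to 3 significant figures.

T = 103.4 min = 6204.0 s.
During one orbit Earth rotates (6204.0 / 86164) × 360° = 25.92°.

25.9°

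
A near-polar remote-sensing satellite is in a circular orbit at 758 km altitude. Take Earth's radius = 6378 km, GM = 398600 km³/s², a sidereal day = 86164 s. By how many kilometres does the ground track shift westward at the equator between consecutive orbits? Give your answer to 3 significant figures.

2790 km

Semi-major axis a = 6378 + 758 = 7136 km. Period T = 2π√(a³/μ) = 2π√(7136³/398600) = 5999.2 s = 99.99 min.
During one orbit Earth rotates (5999.2 / 86164) × 360° = 25.07°.
At the equator that is 25.07° × (2π·6378/360) km/° = 25.07 × 111.3 = 2790 km.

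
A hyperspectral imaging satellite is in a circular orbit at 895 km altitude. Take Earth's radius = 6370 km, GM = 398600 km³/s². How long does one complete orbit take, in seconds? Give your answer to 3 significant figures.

Semi-major axis a = 6370 + 895 = 7265 km. Period T = 2π√(a³/μ) = 2π√(7265³/398600) = 6162.6 s = 102.71 min.

6160 seconds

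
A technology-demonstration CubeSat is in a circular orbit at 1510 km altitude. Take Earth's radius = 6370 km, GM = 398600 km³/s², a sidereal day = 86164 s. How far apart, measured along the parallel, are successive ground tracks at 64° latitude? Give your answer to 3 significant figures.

Semi-major axis a = 6370 + 1510 = 7880 km. Period T = 2π√(a³/μ) = 2π√(7880³/398600) = 6961.5 s = 116.02 min.
Node shift per orbit = (6961.5/86164) × 360° = 29.09°.
Equatorial spacing = 29.09 × 111.2 km/° = 3234 km.
At 64° latitude, spacing = 3234 × cos(64°) = 1418 km.

1420 km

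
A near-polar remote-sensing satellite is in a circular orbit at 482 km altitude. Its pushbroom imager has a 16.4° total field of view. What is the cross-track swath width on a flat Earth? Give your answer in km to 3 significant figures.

139 km

Half-angle = 16.4°/2 = 8.2°.
Swath width ≈ 2h·tan(θ/2) = 2 × 482 × tan(8.2°) = 138.9 km.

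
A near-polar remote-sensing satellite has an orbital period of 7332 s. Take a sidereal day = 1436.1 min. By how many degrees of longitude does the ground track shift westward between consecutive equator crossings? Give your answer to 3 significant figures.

30.6°

During one orbit Earth rotates (7332.0 / 86166) × 360° = 30.63°.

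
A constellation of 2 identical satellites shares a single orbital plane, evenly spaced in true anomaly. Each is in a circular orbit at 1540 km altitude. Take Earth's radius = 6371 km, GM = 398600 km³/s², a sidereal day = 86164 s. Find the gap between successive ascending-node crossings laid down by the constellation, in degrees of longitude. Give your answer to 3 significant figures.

14.6°

Semi-major axis a = 6371 + 1540 = 7911 km. Period T = 2π√(a³/μ) = 2π√(7911³/398600) = 7002.6 s = 116.71 min.
Single-satellite node shift = (7002.6/86164) × 360° = 29.26°.
With 2 satellites evenly phased, successive equator crossings are 29.26/2 = 14.629° apart.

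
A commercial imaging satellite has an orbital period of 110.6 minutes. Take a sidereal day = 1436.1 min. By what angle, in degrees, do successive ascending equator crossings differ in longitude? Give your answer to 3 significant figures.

T = 110.6 min = 6636.0 s.
During one orbit Earth rotates (6636.0 / 86166) × 360° = 27.73°.

27.7°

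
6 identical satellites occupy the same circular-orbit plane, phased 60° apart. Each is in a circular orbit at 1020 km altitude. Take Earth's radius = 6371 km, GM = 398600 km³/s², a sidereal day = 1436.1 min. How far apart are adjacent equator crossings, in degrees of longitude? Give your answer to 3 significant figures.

Semi-major axis a = 6371 + 1020 = 7391 km. Period T = 2π√(a³/μ) = 2π√(7391³/398600) = 6323.6 s = 105.39 min.
Single-satellite node shift = (6323.6/86166) × 360° = 26.42°.
With 6 satellites evenly phased, successive equator crossings are 26.42/6 = 4.403° apart.

4.40°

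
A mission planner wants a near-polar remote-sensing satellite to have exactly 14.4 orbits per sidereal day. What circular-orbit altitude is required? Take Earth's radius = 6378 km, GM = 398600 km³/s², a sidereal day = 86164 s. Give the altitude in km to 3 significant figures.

Required period T = 86164 / 14.4 = 5983.6 s.
From T = 2π√(a³/μ): a = (μ T²/4π²)^(1/3) = (398600 × 5983.6² / 4π²)^(1/3) = 7124 km.
Altitude h = a − R = 7124 − 6378 = 746 km.

746 km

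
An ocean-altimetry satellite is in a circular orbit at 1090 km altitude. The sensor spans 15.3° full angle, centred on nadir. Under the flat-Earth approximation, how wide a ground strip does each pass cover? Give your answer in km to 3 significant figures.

293 km

Half-angle = 15.3°/2 = 7.65°.
Swath width ≈ 2h·tan(θ/2) = 2 × 1090 × tan(7.65°) = 292.8 km.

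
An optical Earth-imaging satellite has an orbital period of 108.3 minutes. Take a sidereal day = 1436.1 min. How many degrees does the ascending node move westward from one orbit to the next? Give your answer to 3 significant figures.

T = 108.3 min = 6498.0 s.
During one orbit Earth rotates (6498.0 / 86166) × 360° = 27.15°.

27.1°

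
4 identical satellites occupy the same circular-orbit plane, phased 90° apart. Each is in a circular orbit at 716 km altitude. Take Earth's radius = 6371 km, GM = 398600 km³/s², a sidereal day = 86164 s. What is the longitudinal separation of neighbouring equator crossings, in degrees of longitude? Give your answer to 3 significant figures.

6.20°

Semi-major axis a = 6371 + 716 = 7087 km. Period T = 2π√(a³/μ) = 2π√(7087³/398600) = 5937.5 s = 98.96 min.
Single-satellite node shift = (5937.5/86164) × 360° = 24.81°.
With 4 satellites evenly phased, successive equator crossings are 24.81/4 = 6.202° apart.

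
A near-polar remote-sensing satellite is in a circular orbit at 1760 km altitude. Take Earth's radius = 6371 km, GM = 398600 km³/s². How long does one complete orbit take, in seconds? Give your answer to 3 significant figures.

7300 seconds

Semi-major axis a = 6371 + 1760 = 8131 km. Period T = 2π√(a³/μ) = 2π√(8131³/398600) = 7296.7 s = 121.61 min.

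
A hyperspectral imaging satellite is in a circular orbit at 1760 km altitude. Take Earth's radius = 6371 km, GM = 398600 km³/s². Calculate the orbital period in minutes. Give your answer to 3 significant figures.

Semi-major axis a = 6371 + 1760 = 8131 km. Period T = 2π√(a³/μ) = 2π√(8131³/398600) = 7296.7 s = 121.61 min.

122 min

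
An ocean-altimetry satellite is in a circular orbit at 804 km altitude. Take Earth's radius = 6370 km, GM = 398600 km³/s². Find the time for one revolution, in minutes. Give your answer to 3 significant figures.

Semi-major axis a = 6370 + 804 = 7174 km. Period T = 2π√(a³/μ) = 2π√(7174³/398600) = 6047.2 s = 100.79 min.

101 min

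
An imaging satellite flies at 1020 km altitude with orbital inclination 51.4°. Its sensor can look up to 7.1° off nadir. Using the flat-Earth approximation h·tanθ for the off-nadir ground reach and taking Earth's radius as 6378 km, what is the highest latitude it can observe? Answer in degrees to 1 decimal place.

For a prograde orbit the ground track reaches latitude ±i = ±51.4°.
Sensor half-swath on the ground ≈ 1020·tan(7.1°) = 127 km = 1.14° of latitude.
Maximum observable latitude ≈ 51.4 + 1.14 = 52.5°.

52.5°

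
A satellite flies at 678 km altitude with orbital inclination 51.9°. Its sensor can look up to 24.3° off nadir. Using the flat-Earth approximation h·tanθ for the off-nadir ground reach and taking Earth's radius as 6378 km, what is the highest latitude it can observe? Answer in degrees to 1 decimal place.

For a prograde orbit the ground track reaches latitude ±i = ±51.9°.
Sensor half-swath on the ground ≈ 678·tan(24.3°) = 306 km = 2.75° of latitude.
Maximum observable latitude ≈ 51.9 + 2.75 = 54.7°.

54.7°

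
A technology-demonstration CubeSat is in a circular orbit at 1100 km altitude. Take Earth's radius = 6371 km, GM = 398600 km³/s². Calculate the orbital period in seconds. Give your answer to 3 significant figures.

Semi-major axis a = 6371 + 1100 = 7471 km. Period T = 2π√(a³/μ) = 2π√(7471³/398600) = 6426.6 s = 107.11 min.

6430 seconds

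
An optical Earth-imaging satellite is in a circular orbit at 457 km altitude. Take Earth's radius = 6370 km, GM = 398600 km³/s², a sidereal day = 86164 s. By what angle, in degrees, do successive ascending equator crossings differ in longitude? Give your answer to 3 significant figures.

23.5°

Semi-major axis a = 6370 + 457 = 6827 km. Period T = 2π√(a³/μ) = 2π√(6827³/398600) = 5613.8 s = 93.56 min.
During one orbit Earth rotates (5613.8 / 86164) × 360° = 23.45°.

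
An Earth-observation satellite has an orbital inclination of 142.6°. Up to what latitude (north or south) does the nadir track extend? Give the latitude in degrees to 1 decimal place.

37.4°

Retrograde orbit: the ground track reaches ±(180° − i) = ±(180 − 142.6) = ±37.4°.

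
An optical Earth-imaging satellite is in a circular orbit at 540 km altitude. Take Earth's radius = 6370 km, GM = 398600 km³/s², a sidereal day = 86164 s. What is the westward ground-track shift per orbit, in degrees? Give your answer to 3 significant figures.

23.9°

Semi-major axis a = 6370 + 540 = 6910 km. Period T = 2π√(a³/μ) = 2π√(6910³/398600) = 5716.5 s = 95.27 min.
During one orbit Earth rotates (5716.5 / 86164) × 360° = 23.88°.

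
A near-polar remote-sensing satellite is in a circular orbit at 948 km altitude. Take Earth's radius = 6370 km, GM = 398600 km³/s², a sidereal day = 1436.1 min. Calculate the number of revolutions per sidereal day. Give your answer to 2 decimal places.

13.83

Semi-major axis a = 6370 + 948 = 7318 km. Period T = 2π√(a³/μ) = 2π√(7318³/398600) = 6230.2 s = 103.84 min.
Orbits per sidereal day = 86166 / 6230.2 = 13.830.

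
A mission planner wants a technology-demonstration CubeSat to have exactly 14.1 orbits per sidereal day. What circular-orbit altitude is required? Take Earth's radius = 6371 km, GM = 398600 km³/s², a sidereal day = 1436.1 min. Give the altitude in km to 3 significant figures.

Required period T = 86166 / 14.1 = 6111.1 s.
From T = 2π√(a³/μ): a = (μ T²/4π²)^(1/3) = (398600 × 6111.1² / 4π²)^(1/3) = 7224 km.
Altitude h = a − R = 7224 − 6371 = 853 km.

853 km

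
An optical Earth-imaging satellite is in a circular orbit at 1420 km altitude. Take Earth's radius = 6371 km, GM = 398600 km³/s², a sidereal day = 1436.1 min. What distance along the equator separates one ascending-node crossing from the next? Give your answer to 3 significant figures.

3180 km

Semi-major axis a = 6371 + 1420 = 7791 km. Period T = 2π√(a³/μ) = 2π√(7791³/398600) = 6843.9 s = 114.06 min.
During one orbit Earth rotates (6843.9 / 86166) × 360° = 28.59°.
At the equator that is 28.59° × (2π·6371/360) km/° = 28.59 × 111.2 = 3179 km.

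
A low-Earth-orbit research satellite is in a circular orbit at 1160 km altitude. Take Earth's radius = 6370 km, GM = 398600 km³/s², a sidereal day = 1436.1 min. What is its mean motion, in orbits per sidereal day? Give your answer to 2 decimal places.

13.25

Semi-major axis a = 6370 + 1160 = 7530 km. Period T = 2π√(a³/μ) = 2π√(7530³/398600) = 6502.8 s = 108.38 min.
Orbits per sidereal day = 86166 / 6502.8 = 13.250.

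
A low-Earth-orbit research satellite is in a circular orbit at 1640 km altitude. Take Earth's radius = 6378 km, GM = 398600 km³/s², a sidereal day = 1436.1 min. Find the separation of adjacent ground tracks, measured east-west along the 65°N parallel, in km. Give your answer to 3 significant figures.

Semi-major axis a = 6378 + 1640 = 8018 km. Period T = 2π√(a³/μ) = 2π√(8018³/398600) = 7145.1 s = 119.09 min.
Node shift per orbit = (7145.1/86166) × 360° = 29.85°.
Equatorial spacing = 29.85 × 111.3 km/° = 3323 km.
At 65° latitude, spacing = 3323 × cos(65°) = 1404 km.

1400 km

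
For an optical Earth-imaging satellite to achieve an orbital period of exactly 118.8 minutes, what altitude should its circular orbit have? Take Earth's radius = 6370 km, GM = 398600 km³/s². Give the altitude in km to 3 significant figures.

1640 km

T = 118.8 min = 7128.0 s.
From T = 2π√(a³/μ): a = (μ T²/4π²)^(1/3) = (398600 × 7128.0² / 4π²)^(1/3) = 8005 km.
Altitude h = a − R = 8005 − 6370 = 1635 km.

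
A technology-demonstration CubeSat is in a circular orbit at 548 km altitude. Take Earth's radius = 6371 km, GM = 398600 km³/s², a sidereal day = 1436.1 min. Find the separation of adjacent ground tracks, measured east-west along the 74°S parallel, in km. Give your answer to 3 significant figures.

733 km

Semi-major axis a = 6371 + 548 = 6919 km. Period T = 2π√(a³/μ) = 2π√(6919³/398600) = 5727.6 s = 95.46 min.
Node shift per orbit = (5727.6/86166) × 360° = 23.93°.
Equatorial spacing = 23.93 × 111.2 km/° = 2661 km.
At 74° latitude, spacing = 2661 × cos(74°) = 733 km.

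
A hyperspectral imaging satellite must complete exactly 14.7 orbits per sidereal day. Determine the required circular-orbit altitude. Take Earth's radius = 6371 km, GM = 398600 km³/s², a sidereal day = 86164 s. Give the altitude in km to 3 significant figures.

655 km

Required period T = 86164 / 14.7 = 5861.5 s.
From T = 2π√(a³/μ): a = (μ T²/4π²)^(1/3) = (398600 × 5861.5² / 4π²)^(1/3) = 7026 km.
Altitude h = a − R = 7026 − 6371 = 655 km.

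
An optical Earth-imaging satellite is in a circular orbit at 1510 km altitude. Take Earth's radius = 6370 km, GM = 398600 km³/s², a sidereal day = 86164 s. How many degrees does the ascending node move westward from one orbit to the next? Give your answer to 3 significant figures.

29.1°

Semi-major axis a = 6370 + 1510 = 7880 km. Period T = 2π√(a³/μ) = 2π√(7880³/398600) = 6961.5 s = 116.02 min.
During one orbit Earth rotates (6961.5 / 86164) × 360° = 29.09°.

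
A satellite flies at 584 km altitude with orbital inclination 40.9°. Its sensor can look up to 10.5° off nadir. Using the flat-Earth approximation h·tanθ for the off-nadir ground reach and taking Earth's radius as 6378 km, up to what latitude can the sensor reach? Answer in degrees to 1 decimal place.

41.9°

For a prograde orbit the ground track reaches latitude ±i = ±40.9°.
Sensor half-swath on the ground ≈ 584·tan(10.5°) = 108 km = 0.97° of latitude.
Maximum observable latitude ≈ 40.9 + 0.97 = 41.9°.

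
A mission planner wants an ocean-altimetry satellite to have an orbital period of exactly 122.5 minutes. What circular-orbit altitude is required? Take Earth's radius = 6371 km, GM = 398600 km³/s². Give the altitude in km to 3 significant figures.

1800 km

T = 122.5 min = 7350.0 s.
From T = 2π√(a³/μ): a = (μ T²/4π²)^(1/3) = (398600 × 7350.0² / 4π²)^(1/3) = 8171 km.
Altitude h = a − R = 8171 − 6371 = 1800 km.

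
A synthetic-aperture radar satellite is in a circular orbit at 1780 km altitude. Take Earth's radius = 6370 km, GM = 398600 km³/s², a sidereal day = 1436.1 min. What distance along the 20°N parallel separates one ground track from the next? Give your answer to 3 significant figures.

Semi-major axis a = 6370 + 1780 = 8150 km. Period T = 2π√(a³/μ) = 2π√(8150³/398600) = 7322.3 s = 122.04 min.
Node shift per orbit = (7322.3/86166) × 360° = 30.59°.
Equatorial spacing = 30.59 × 111.2 km/° = 3401 km.
At 20° latitude, spacing = 3401 × cos(20°) = 3196 km.

3200 km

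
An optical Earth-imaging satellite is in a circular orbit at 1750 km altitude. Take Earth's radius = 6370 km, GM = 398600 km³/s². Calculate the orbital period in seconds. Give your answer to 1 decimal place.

7281.9 seconds

Semi-major axis a = 6370 + 1750 = 8120 km. Period T = 2π√(a³/μ) = 2π√(8120³/398600) = 7281.9 s = 121.37 min.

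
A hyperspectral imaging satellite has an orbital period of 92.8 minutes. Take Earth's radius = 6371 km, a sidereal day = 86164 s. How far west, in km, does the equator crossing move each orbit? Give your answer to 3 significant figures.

2590 km

T = 92.8 min = 5568.0 s.
During one orbit Earth rotates (5568.0 / 86164) × 360° = 23.26°.
At the equator that is 23.26° × (2π·6371/360) km/° = 23.26 × 111.2 = 2587 km.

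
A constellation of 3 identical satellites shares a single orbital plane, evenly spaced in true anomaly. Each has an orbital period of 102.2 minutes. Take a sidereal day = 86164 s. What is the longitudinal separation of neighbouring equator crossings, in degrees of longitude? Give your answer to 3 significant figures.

8.54°

T = 102.2 min = 6132.0 s.
Single-satellite node shift = (6132.0/86164) × 360° = 25.62°.
With 3 satellites evenly phased, successive equator crossings are 25.62/3 = 8.540° apart.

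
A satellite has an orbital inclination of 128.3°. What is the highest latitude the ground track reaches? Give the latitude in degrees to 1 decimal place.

51.7°

Retrograde orbit: the ground track reaches ±(180° − i) = ±(180 − 128.3) = ±51.7°.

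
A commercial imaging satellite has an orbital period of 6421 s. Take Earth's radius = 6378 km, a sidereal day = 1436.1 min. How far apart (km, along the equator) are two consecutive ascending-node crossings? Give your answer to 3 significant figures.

During one orbit Earth rotates (6421.0 / 86166) × 360° = 26.83°.
At the equator that is 26.83° × (2π·6378/360) km/° = 26.83 × 111.3 = 2986 km.

2990 km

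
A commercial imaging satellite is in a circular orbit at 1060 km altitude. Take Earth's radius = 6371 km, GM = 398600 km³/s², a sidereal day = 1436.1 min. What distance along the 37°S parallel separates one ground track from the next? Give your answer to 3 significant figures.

Semi-major axis a = 6371 + 1060 = 7431 km. Period T = 2π√(a³/μ) = 2π√(7431³/398600) = 6375.0 s = 106.25 min.
Node shift per orbit = (6375.0/86166) × 360° = 26.63°.
Equatorial spacing = 26.63 × 111.2 km/° = 2962 km.
At 37° latitude, spacing = 2962 × cos(37°) = 2365 km.

2370 km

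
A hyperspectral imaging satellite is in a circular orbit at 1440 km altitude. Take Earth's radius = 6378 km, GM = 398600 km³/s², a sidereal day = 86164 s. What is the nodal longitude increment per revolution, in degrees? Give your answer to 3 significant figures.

28.7°

Semi-major axis a = 6378 + 1440 = 7818 km. Period T = 2π√(a³/μ) = 2π√(7818³/398600) = 6879.5 s = 114.66 min.
During one orbit Earth rotates (6879.5 / 86164) × 360° = 28.74°.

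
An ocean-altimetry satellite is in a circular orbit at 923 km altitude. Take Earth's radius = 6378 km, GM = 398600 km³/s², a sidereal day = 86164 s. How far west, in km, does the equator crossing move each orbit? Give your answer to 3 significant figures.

2890 km

Semi-major axis a = 6378 + 923 = 7301 km. Period T = 2π√(a³/μ) = 2π√(7301³/398600) = 6208.5 s = 103.47 min.
During one orbit Earth rotates (6208.5 / 86164) × 360° = 25.94°.
At the equator that is 25.94° × (2π·6378/360) km/° = 25.94 × 111.3 = 2888 km.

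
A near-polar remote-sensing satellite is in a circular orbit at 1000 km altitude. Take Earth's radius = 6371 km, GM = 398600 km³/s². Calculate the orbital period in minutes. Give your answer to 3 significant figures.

Semi-major axis a = 6371 + 1000 = 7371 km. Period T = 2π√(a³/μ) = 2π√(7371³/398600) = 6298.0 s = 104.97 min.

105 min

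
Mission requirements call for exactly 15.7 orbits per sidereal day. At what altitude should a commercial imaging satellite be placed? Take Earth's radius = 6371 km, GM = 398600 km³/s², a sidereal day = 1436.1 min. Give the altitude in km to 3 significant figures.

Required period T = 86166 / 15.7 = 5488.3 s.
From T = 2π√(a³/μ): a = (μ T²/4π²)^(1/3) = (398600 × 5488.3² / 4π²)^(1/3) = 6725 km.
Altitude h = a − R = 6725 − 6371 = 354 km.

354 km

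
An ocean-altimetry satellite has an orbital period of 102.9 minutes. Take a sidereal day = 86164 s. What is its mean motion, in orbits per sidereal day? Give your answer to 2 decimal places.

T = 102.9 min = 6174.0 s.
Orbits per sidereal day = 86164 / 6174.0 = 13.956.

13.96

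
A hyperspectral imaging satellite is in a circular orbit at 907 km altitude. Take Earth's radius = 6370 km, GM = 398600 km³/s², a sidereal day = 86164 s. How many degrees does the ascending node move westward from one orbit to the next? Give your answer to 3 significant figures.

Semi-major axis a = 6370 + 907 = 7277 km. Period T = 2π√(a³/μ) = 2π√(7277³/398600) = 6177.9 s = 102.96 min.
During one orbit Earth rotates (6177.9 / 86164) × 360° = 25.81°.

25.8°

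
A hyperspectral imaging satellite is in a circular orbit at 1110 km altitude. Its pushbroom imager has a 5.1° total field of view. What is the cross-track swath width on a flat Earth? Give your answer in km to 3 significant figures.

98.9 km

Half-angle = 5.1°/2 = 2.55°.
Swath width ≈ 2h·tan(θ/2) = 2 × 1110 × tan(2.55°) = 98.9 km.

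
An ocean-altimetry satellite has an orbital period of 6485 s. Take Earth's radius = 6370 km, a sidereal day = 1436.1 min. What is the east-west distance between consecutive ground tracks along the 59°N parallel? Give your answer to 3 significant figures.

Node shift per orbit = (6485.0/86166) × 360° = 27.09°.
Equatorial spacing = 27.09 × 111.2 km/° = 3012 km.
At 59° latitude, spacing = 3012 × cos(59°) = 1551 km.

1550 km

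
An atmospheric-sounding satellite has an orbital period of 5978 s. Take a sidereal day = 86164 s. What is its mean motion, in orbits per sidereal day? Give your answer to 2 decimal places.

Orbits per sidereal day = 86164 / 5978.0 = 14.414.

14.41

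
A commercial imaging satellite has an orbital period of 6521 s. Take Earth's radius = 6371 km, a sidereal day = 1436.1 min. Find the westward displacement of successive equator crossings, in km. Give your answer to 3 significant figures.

3030 km

During one orbit Earth rotates (6521.0 / 86166) × 360° = 27.24°.
At the equator that is 27.24° × (2π·6371/360) km/° = 27.24 × 111.2 = 3029 km.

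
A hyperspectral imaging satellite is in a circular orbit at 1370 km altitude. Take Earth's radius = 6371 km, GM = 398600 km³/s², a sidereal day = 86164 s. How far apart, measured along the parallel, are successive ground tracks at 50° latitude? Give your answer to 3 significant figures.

2020 km

Semi-major axis a = 6371 + 1370 = 7741 km. Period T = 2π√(a³/μ) = 2π√(7741³/398600) = 6778.1 s = 112.97 min.
Node shift per orbit = (6778.1/86164) × 360° = 28.32°.
Equatorial spacing = 28.32 × 111.2 km/° = 3149 km.
At 50° latitude, spacing = 3149 × cos(50°) = 2024 km.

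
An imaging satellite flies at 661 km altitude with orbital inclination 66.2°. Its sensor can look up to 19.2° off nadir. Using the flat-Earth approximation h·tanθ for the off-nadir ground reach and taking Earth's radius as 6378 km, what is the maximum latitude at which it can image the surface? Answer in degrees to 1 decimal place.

68.3°

For a prograde orbit the ground track reaches latitude ±i = ±66.2°.
Sensor half-swath on the ground ≈ 661·tan(19.2°) = 230 km = 2.07° of latitude.
Maximum observable latitude ≈ 66.2 + 2.07 = 68.3°.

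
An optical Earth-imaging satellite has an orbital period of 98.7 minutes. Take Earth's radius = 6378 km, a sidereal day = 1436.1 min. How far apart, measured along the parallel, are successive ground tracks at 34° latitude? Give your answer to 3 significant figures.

2280 km

T = 98.7 min = 5922.0 s.
Node shift per orbit = (5922.0/86166) × 360° = 24.74°.
Equatorial spacing = 24.74 × 111.3 km/° = 2754 km.
At 34° latitude, spacing = 2754 × cos(34°) = 2283 km.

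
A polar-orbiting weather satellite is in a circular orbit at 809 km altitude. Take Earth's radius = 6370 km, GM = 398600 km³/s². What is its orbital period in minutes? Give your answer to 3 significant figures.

Semi-major axis a = 6370 + 809 = 7179 km. Period T = 2π√(a³/μ) = 2π√(7179³/398600) = 6053.5 s = 100.89 min.

101 min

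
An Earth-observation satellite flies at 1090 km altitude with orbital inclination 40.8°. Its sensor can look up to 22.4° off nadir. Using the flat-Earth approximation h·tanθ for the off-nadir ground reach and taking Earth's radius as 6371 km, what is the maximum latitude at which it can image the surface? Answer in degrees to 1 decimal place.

For a prograde orbit the ground track reaches latitude ±i = ±40.8°.
Sensor half-swath on the ground ≈ 1090·tan(22.4°) = 449 km = 4.04° of latitude.
Maximum observable latitude ≈ 40.8 + 4.04 = 44.8°.

44.8°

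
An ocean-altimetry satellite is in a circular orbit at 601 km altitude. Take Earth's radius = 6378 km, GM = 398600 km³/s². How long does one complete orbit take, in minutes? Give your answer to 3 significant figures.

Semi-major axis a = 6378 + 601 = 6979 km. Period T = 2π√(a³/μ) = 2π√(6979³/398600) = 5802.3 s = 96.71 min.

96.7 min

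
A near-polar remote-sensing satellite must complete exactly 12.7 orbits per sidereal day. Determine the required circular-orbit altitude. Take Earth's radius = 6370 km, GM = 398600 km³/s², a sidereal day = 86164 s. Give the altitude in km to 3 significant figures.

Required period T = 86164 / 12.7 = 6784.6 s.
From T = 2π√(a³/μ): a = (μ T²/4π²)^(1/3) = (398600 × 6784.6² / 4π²)^(1/3) = 7746 km.
Altitude h = a − R = 7746 − 6370 = 1376 km.

1380 km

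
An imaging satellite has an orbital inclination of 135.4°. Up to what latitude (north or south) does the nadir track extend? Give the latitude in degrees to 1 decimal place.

44.6°

Retrograde orbit: the ground track reaches ±(180° − i) = ±(180 − 135.4) = ±44.6°.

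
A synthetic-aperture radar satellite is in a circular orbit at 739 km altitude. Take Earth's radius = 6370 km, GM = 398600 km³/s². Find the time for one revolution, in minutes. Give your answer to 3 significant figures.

Semi-major axis a = 6370 + 739 = 7109 km. Period T = 2π√(a³/μ) = 2π√(7109³/398600) = 5965.2 s = 99.42 min.

99.4 min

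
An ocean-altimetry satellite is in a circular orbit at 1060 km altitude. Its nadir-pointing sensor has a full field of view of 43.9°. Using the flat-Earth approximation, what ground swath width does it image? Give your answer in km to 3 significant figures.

854 km

Half-angle = 43.9°/2 = 21.95°.
Swath width ≈ 2h·tan(θ/2) = 2 × 1060 × tan(21.95°) = 854.4 km.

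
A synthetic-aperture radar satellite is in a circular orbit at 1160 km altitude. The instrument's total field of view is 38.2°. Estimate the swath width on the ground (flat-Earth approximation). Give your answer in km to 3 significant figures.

803 km

Half-angle = 38.2°/2 = 19.1°.
Swath width ≈ 2h·tan(θ/2) = 2 × 1160 × tan(19.1°) = 803.4 km.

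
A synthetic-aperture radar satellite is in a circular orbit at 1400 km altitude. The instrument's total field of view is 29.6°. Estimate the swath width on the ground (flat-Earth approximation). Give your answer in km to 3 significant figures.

740 km

Half-angle = 29.6°/2 = 14.8°.
Swath width ≈ 2h·tan(θ/2) = 2 × 1400 × tan(14.8°) = 739.8 km.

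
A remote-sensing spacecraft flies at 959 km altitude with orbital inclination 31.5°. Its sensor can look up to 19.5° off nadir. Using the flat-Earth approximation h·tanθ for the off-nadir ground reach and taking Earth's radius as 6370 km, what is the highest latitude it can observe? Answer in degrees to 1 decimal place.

34.6°

For a prograde orbit the ground track reaches latitude ±i = ±31.5°.
Sensor half-swath on the ground ≈ 959·tan(19.5°) = 340 km = 3.05° of latitude.
Maximum observable latitude ≈ 31.5 + 3.05 = 34.6°.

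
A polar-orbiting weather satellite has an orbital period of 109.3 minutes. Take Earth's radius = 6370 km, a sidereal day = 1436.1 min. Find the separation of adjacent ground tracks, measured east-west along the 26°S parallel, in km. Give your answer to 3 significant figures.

2740 km

T = 109.3 min = 6558.0 s.
Node shift per orbit = (6558.0/86166) × 360° = 27.40°.
Equatorial spacing = 27.40 × 111.2 km/° = 3046 km.
At 26° latitude, spacing = 3046 × cos(26°) = 2738 km.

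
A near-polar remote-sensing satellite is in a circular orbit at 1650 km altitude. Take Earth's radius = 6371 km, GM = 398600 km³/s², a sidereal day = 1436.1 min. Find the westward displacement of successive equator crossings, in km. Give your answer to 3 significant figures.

3320 km

Semi-major axis a = 6371 + 1650 = 8021 km. Period T = 2π√(a³/μ) = 2π√(8021³/398600) = 7149.1 s = 119.15 min.
During one orbit Earth rotates (7149.1 / 86166) × 360° = 29.87°.
At the equator that is 29.87° × (2π·6371/360) km/° = 29.87 × 111.2 = 3321 km.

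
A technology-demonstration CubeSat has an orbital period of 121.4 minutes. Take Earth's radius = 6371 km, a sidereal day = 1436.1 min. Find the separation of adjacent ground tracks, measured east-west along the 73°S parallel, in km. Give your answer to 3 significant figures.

989 km

T = 121.4 min = 7284.0 s.
Node shift per orbit = (7284.0/86166) × 360° = 30.43°.
Equatorial spacing = 30.43 × 111.2 km/° = 3384 km.
At 73° latitude, spacing = 3384 × cos(73°) = 989 km.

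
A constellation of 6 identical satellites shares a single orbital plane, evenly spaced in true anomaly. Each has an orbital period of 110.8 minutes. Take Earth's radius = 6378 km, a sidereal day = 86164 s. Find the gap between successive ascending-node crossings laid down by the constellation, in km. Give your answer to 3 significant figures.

T = 110.8 min = 6648.0 s.
Single-satellite node shift = (6648.0/86164) × 360° = 27.78°.
With 6 satellites evenly phased, successive equator crossings are 27.78/6 = 4.629° apart.
That is 4.629 × 111.3 = 515 km at the equator.

515 km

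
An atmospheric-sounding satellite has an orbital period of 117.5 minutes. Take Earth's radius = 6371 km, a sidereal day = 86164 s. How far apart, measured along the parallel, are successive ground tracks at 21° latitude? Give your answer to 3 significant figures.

T = 117.5 min = 7050.0 s.
Node shift per orbit = (7050.0/86164) × 360° = 29.46°.
Equatorial spacing = 29.46 × 111.2 km/° = 3275 km.
At 21° latitude, spacing = 3275 × cos(21°) = 3058 km.

3060 km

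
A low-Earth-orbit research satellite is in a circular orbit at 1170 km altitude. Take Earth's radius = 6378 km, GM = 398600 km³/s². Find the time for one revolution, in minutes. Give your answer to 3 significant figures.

Semi-major axis a = 6378 + 1170 = 7548 km. Period T = 2π√(a³/μ) = 2π√(7548³/398600) = 6526.2 s = 108.77 min.

109 min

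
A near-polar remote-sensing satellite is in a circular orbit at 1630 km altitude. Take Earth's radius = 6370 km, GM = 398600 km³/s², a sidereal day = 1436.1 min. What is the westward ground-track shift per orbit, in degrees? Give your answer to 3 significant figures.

29.8°

Semi-major axis a = 6370 + 1630 = 8000 km. Period T = 2π√(a³/μ) = 2π√(8000³/398600) = 7121.1 s = 118.68 min.
During one orbit Earth rotates (7121.1 / 86166) × 360° = 29.75°.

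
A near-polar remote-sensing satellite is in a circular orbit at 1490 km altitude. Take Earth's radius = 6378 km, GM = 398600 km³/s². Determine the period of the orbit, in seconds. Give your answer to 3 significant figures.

6950 seconds

Semi-major axis a = 6378 + 1490 = 7868 km. Period T = 2π√(a³/μ) = 2π√(7868³/398600) = 6945.6 s = 115.76 min.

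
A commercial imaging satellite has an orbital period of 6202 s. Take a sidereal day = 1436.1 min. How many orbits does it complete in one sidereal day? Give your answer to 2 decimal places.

Orbits per sidereal day = 86166 / 6202.0 = 13.893.

13.89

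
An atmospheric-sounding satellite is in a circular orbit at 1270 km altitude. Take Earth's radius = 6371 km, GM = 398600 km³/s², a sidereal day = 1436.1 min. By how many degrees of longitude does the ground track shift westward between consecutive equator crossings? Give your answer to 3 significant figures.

Semi-major axis a = 6371 + 1270 = 7641 km. Period T = 2π√(a³/μ) = 2π√(7641³/398600) = 6647.2 s = 110.79 min.
During one orbit Earth rotates (6647.2 / 86166) × 360° = 27.77°.

27.8°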